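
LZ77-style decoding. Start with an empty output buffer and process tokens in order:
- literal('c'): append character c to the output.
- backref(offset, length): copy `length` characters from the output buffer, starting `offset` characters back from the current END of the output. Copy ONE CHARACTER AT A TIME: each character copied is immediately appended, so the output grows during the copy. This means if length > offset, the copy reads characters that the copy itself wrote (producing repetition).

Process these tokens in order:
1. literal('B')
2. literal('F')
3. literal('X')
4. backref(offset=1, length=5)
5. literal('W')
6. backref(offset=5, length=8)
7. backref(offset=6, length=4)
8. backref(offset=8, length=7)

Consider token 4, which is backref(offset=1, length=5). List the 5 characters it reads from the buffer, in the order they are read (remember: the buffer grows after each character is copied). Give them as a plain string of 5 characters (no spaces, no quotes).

Answer: XXXXX

Derivation:
Token 1: literal('B'). Output: "B"
Token 2: literal('F'). Output: "BF"
Token 3: literal('X'). Output: "BFX"
Token 4: backref(off=1, len=5). Buffer before: "BFX" (len 3)
  byte 1: read out[2]='X', append. Buffer now: "BFXX"
  byte 2: read out[3]='X', append. Buffer now: "BFXXX"
  byte 3: read out[4]='X', append. Buffer now: "BFXXXX"
  byte 4: read out[5]='X', append. Buffer now: "BFXXXXX"
  byte 5: read out[6]='X', append. Buffer now: "BFXXXXXX"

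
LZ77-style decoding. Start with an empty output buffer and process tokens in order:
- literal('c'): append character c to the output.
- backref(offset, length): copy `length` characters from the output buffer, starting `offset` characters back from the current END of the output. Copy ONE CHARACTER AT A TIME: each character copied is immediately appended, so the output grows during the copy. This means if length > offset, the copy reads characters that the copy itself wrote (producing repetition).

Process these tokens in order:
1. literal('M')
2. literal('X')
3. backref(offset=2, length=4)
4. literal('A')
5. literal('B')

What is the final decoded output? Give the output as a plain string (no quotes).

Token 1: literal('M'). Output: "M"
Token 2: literal('X'). Output: "MX"
Token 3: backref(off=2, len=4) (overlapping!). Copied 'MXMX' from pos 0. Output: "MXMXMX"
Token 4: literal('A'). Output: "MXMXMXA"
Token 5: literal('B'). Output: "MXMXMXAB"

Answer: MXMXMXAB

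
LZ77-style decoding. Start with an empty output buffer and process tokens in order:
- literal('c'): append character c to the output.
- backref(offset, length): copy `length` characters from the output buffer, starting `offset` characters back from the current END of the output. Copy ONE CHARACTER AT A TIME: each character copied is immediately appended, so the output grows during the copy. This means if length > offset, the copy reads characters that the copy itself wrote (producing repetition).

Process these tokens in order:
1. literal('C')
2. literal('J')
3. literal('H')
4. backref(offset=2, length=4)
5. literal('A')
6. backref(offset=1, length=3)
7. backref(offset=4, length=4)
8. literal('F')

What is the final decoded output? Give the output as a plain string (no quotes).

Token 1: literal('C'). Output: "C"
Token 2: literal('J'). Output: "CJ"
Token 3: literal('H'). Output: "CJH"
Token 4: backref(off=2, len=4) (overlapping!). Copied 'JHJH' from pos 1. Output: "CJHJHJH"
Token 5: literal('A'). Output: "CJHJHJHA"
Token 6: backref(off=1, len=3) (overlapping!). Copied 'AAA' from pos 7. Output: "CJHJHJHAAAA"
Token 7: backref(off=4, len=4). Copied 'AAAA' from pos 7. Output: "CJHJHJHAAAAAAAA"
Token 8: literal('F'). Output: "CJHJHJHAAAAAAAAF"

Answer: CJHJHJHAAAAAAAAF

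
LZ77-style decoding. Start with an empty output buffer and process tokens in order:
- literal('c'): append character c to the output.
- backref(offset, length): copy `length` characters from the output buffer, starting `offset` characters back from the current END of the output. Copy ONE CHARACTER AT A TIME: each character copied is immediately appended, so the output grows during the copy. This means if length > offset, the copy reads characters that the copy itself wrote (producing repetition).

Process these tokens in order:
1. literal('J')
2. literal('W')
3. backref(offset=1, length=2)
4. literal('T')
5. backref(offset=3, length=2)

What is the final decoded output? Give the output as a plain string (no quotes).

Answer: JWWWTWW

Derivation:
Token 1: literal('J'). Output: "J"
Token 2: literal('W'). Output: "JW"
Token 3: backref(off=1, len=2) (overlapping!). Copied 'WW' from pos 1. Output: "JWWW"
Token 4: literal('T'). Output: "JWWWT"
Token 5: backref(off=3, len=2). Copied 'WW' from pos 2. Output: "JWWWTWW"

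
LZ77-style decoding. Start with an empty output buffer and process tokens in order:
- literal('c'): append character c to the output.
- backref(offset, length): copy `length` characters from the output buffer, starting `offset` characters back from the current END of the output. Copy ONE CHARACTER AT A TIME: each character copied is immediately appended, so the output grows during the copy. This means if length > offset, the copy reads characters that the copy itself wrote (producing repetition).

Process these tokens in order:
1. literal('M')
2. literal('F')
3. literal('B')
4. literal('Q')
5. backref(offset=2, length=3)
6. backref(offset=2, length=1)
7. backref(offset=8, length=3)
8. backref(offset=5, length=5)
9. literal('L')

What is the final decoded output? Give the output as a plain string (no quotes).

Token 1: literal('M'). Output: "M"
Token 2: literal('F'). Output: "MF"
Token 3: literal('B'). Output: "MFB"
Token 4: literal('Q'). Output: "MFBQ"
Token 5: backref(off=2, len=3) (overlapping!). Copied 'BQB' from pos 2. Output: "MFBQBQB"
Token 6: backref(off=2, len=1). Copied 'Q' from pos 5. Output: "MFBQBQBQ"
Token 7: backref(off=8, len=3). Copied 'MFB' from pos 0. Output: "MFBQBQBQMFB"
Token 8: backref(off=5, len=5). Copied 'BQMFB' from pos 6. Output: "MFBQBQBQMFBBQMFB"
Token 9: literal('L'). Output: "MFBQBQBQMFBBQMFBL"

Answer: MFBQBQBQMFBBQMFBL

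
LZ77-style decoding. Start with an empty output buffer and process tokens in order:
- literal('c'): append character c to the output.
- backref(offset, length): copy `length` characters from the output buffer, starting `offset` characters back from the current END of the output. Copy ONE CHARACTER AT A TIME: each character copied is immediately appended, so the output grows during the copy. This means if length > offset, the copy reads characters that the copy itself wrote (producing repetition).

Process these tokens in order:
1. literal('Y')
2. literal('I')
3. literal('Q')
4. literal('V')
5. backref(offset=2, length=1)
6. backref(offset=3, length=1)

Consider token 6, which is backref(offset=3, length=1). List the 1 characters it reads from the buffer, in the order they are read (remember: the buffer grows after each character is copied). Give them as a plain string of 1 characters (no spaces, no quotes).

Answer: Q

Derivation:
Token 1: literal('Y'). Output: "Y"
Token 2: literal('I'). Output: "YI"
Token 3: literal('Q'). Output: "YIQ"
Token 4: literal('V'). Output: "YIQV"
Token 5: backref(off=2, len=1). Copied 'Q' from pos 2. Output: "YIQVQ"
Token 6: backref(off=3, len=1). Buffer before: "YIQVQ" (len 5)
  byte 1: read out[2]='Q', append. Buffer now: "YIQVQQ"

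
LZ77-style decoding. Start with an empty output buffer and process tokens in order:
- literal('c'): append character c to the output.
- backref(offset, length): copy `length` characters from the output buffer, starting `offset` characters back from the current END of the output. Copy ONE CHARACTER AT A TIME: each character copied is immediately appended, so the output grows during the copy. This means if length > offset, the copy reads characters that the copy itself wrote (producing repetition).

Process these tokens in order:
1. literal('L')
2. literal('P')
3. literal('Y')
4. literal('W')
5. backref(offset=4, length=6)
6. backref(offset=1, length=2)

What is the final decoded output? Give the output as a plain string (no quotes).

Answer: LPYWLPYWLPPP

Derivation:
Token 1: literal('L'). Output: "L"
Token 2: literal('P'). Output: "LP"
Token 3: literal('Y'). Output: "LPY"
Token 4: literal('W'). Output: "LPYW"
Token 5: backref(off=4, len=6) (overlapping!). Copied 'LPYWLP' from pos 0. Output: "LPYWLPYWLP"
Token 6: backref(off=1, len=2) (overlapping!). Copied 'PP' from pos 9. Output: "LPYWLPYWLPPP"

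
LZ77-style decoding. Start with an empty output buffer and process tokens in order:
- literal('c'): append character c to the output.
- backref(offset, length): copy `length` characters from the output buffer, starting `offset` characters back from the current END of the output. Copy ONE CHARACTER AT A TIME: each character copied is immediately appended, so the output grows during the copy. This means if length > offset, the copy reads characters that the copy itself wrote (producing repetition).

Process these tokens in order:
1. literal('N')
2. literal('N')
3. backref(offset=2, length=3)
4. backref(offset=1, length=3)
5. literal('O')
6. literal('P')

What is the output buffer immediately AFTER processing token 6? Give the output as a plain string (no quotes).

Answer: NNNNNNNNOP

Derivation:
Token 1: literal('N'). Output: "N"
Token 2: literal('N'). Output: "NN"
Token 3: backref(off=2, len=3) (overlapping!). Copied 'NNN' from pos 0. Output: "NNNNN"
Token 4: backref(off=1, len=3) (overlapping!). Copied 'NNN' from pos 4. Output: "NNNNNNNN"
Token 5: literal('O'). Output: "NNNNNNNNO"
Token 6: literal('P'). Output: "NNNNNNNNOP"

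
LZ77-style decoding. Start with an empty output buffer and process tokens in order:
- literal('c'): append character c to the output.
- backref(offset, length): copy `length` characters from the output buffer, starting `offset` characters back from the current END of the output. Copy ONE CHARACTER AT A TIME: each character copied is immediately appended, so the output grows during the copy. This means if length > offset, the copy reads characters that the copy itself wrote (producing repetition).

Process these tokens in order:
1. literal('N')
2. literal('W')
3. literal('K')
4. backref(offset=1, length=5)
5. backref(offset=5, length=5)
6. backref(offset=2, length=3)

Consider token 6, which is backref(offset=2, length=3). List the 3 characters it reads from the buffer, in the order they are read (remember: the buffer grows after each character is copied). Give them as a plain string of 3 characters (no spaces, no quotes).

Token 1: literal('N'). Output: "N"
Token 2: literal('W'). Output: "NW"
Token 3: literal('K'). Output: "NWK"
Token 4: backref(off=1, len=5) (overlapping!). Copied 'KKKKK' from pos 2. Output: "NWKKKKKK"
Token 5: backref(off=5, len=5). Copied 'KKKKK' from pos 3. Output: "NWKKKKKKKKKKK"
Token 6: backref(off=2, len=3). Buffer before: "NWKKKKKKKKKKK" (len 13)
  byte 1: read out[11]='K', append. Buffer now: "NWKKKKKKKKKKKK"
  byte 2: read out[12]='K', append. Buffer now: "NWKKKKKKKKKKKKK"
  byte 3: read out[13]='K', append. Buffer now: "NWKKKKKKKKKKKKKK"

Answer: KKK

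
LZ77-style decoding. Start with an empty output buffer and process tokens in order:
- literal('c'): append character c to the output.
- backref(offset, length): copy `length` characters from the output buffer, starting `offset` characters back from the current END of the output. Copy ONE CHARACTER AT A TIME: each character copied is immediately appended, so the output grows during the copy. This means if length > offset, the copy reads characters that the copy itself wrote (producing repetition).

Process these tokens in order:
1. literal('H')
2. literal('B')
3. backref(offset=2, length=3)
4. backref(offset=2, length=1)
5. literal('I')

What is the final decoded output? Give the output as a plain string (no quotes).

Answer: HBHBHBI

Derivation:
Token 1: literal('H'). Output: "H"
Token 2: literal('B'). Output: "HB"
Token 3: backref(off=2, len=3) (overlapping!). Copied 'HBH' from pos 0. Output: "HBHBH"
Token 4: backref(off=2, len=1). Copied 'B' from pos 3. Output: "HBHBHB"
Token 5: literal('I'). Output: "HBHBHBI"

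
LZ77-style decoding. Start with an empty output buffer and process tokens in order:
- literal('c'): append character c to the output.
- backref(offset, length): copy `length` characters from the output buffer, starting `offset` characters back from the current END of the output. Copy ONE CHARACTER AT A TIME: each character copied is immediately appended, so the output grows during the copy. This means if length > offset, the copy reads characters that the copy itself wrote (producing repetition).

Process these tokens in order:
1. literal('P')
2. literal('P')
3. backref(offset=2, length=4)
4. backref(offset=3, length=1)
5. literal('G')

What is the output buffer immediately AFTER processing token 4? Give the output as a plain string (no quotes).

Token 1: literal('P'). Output: "P"
Token 2: literal('P'). Output: "PP"
Token 3: backref(off=2, len=4) (overlapping!). Copied 'PPPP' from pos 0. Output: "PPPPPP"
Token 4: backref(off=3, len=1). Copied 'P' from pos 3. Output: "PPPPPPP"

Answer: PPPPPPP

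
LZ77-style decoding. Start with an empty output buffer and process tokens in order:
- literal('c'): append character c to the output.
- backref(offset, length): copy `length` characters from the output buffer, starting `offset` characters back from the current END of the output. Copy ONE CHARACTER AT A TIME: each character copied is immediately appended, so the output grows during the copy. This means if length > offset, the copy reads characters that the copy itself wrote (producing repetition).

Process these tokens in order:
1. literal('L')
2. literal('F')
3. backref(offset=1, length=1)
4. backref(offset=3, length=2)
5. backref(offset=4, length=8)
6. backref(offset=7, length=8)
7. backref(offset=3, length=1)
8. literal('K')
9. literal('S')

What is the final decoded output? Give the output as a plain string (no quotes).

Answer: LFFLFFFLFFFLFFLFFFLFFLKS

Derivation:
Token 1: literal('L'). Output: "L"
Token 2: literal('F'). Output: "LF"
Token 3: backref(off=1, len=1). Copied 'F' from pos 1. Output: "LFF"
Token 4: backref(off=3, len=2). Copied 'LF' from pos 0. Output: "LFFLF"
Token 5: backref(off=4, len=8) (overlapping!). Copied 'FFLFFFLF' from pos 1. Output: "LFFLFFFLFFFLF"
Token 6: backref(off=7, len=8) (overlapping!). Copied 'FLFFFLFF' from pos 6. Output: "LFFLFFFLFFFLFFLFFFLFF"
Token 7: backref(off=3, len=1). Copied 'L' from pos 18. Output: "LFFLFFFLFFFLFFLFFFLFFL"
Token 8: literal('K'). Output: "LFFLFFFLFFFLFFLFFFLFFLK"
Token 9: literal('S'). Output: "LFFLFFFLFFFLFFLFFFLFFLKS"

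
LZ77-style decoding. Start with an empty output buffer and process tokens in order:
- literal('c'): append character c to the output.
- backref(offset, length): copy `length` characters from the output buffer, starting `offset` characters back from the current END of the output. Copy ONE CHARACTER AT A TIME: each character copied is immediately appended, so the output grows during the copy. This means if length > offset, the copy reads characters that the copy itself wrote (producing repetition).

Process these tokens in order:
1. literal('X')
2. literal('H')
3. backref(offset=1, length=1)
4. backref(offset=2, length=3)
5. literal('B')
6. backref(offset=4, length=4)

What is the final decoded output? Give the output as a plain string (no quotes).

Token 1: literal('X'). Output: "X"
Token 2: literal('H'). Output: "XH"
Token 3: backref(off=1, len=1). Copied 'H' from pos 1. Output: "XHH"
Token 4: backref(off=2, len=3) (overlapping!). Copied 'HHH' from pos 1. Output: "XHHHHH"
Token 5: literal('B'). Output: "XHHHHHB"
Token 6: backref(off=4, len=4). Copied 'HHHB' from pos 3. Output: "XHHHHHBHHHB"

Answer: XHHHHHBHHHB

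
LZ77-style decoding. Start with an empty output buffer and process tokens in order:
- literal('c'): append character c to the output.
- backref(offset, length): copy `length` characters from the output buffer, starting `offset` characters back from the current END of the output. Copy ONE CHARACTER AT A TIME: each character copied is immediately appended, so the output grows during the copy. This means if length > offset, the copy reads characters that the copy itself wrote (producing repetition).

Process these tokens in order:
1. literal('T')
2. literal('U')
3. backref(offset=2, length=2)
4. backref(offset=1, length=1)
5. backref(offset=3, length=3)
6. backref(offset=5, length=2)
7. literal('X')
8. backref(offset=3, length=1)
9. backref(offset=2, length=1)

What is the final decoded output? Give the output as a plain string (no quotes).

Answer: TUTUUTUUUUXUX

Derivation:
Token 1: literal('T'). Output: "T"
Token 2: literal('U'). Output: "TU"
Token 3: backref(off=2, len=2). Copied 'TU' from pos 0. Output: "TUTU"
Token 4: backref(off=1, len=1). Copied 'U' from pos 3. Output: "TUTUU"
Token 5: backref(off=3, len=3). Copied 'TUU' from pos 2. Output: "TUTUUTUU"
Token 6: backref(off=5, len=2). Copied 'UU' from pos 3. Output: "TUTUUTUUUU"
Token 7: literal('X'). Output: "TUTUUTUUUUX"
Token 8: backref(off=3, len=1). Copied 'U' from pos 8. Output: "TUTUUTUUUUXU"
Token 9: backref(off=2, len=1). Copied 'X' from pos 10. Output: "TUTUUTUUUUXUX"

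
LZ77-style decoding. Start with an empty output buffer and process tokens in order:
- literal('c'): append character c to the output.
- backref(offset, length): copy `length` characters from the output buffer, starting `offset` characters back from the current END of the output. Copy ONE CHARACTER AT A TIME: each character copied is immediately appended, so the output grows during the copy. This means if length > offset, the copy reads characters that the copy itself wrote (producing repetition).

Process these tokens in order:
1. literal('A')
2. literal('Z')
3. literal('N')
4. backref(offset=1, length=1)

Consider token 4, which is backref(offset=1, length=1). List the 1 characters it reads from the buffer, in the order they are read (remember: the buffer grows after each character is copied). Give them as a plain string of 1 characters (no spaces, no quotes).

Token 1: literal('A'). Output: "A"
Token 2: literal('Z'). Output: "AZ"
Token 3: literal('N'). Output: "AZN"
Token 4: backref(off=1, len=1). Buffer before: "AZN" (len 3)
  byte 1: read out[2]='N', append. Buffer now: "AZNN"

Answer: N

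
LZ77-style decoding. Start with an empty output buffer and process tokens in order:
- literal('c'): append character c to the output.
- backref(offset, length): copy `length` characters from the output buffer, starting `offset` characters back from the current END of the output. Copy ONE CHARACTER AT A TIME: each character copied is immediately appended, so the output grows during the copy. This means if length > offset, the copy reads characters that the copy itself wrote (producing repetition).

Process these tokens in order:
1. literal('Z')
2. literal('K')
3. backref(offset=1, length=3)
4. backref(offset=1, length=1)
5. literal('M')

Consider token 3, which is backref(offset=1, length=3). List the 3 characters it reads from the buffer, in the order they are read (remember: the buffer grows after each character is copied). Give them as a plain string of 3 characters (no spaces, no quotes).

Answer: KKK

Derivation:
Token 1: literal('Z'). Output: "Z"
Token 2: literal('K'). Output: "ZK"
Token 3: backref(off=1, len=3). Buffer before: "ZK" (len 2)
  byte 1: read out[1]='K', append. Buffer now: "ZKK"
  byte 2: read out[2]='K', append. Buffer now: "ZKKK"
  byte 3: read out[3]='K', append. Buffer now: "ZKKKK"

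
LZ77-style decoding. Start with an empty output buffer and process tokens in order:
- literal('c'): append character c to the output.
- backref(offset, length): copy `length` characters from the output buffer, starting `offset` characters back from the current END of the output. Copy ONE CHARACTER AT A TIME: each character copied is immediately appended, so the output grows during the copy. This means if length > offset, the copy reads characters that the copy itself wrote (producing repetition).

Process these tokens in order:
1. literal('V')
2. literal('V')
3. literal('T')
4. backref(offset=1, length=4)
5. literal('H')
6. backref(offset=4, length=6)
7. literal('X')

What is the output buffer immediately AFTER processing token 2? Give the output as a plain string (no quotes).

Answer: VV

Derivation:
Token 1: literal('V'). Output: "V"
Token 2: literal('V'). Output: "VV"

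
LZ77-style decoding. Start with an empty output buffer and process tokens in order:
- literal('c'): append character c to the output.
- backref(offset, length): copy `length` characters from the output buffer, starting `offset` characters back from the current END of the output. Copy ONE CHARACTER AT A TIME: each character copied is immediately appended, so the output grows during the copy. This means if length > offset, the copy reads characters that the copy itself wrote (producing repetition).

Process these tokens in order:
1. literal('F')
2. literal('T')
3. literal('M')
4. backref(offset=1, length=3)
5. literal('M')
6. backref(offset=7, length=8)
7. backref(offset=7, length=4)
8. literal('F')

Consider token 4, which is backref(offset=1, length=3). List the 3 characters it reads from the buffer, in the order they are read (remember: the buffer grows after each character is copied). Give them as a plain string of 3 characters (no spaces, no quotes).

Token 1: literal('F'). Output: "F"
Token 2: literal('T'). Output: "FT"
Token 3: literal('M'). Output: "FTM"
Token 4: backref(off=1, len=3). Buffer before: "FTM" (len 3)
  byte 1: read out[2]='M', append. Buffer now: "FTMM"
  byte 2: read out[3]='M', append. Buffer now: "FTMMM"
  byte 3: read out[4]='M', append. Buffer now: "FTMMMM"

Answer: MMM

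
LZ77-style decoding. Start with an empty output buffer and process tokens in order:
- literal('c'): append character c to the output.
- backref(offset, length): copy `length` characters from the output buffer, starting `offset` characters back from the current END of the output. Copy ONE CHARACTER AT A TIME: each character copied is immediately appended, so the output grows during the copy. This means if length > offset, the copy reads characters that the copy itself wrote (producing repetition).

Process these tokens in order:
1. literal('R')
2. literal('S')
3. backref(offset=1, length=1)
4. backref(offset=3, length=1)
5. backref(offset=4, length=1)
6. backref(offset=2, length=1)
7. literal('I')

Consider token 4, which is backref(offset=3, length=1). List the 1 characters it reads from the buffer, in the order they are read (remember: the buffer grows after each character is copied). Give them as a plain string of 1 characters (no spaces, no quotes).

Token 1: literal('R'). Output: "R"
Token 2: literal('S'). Output: "RS"
Token 3: backref(off=1, len=1). Copied 'S' from pos 1. Output: "RSS"
Token 4: backref(off=3, len=1). Buffer before: "RSS" (len 3)
  byte 1: read out[0]='R', append. Buffer now: "RSSR"

Answer: R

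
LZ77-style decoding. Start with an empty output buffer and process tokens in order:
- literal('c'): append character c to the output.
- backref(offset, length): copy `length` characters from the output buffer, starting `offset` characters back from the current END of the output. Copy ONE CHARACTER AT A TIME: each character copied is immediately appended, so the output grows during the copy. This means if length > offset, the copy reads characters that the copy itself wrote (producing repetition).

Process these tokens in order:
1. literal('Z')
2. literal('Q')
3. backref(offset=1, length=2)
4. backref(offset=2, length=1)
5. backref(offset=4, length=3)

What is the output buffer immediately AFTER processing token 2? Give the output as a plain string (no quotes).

Token 1: literal('Z'). Output: "Z"
Token 2: literal('Q'). Output: "ZQ"

Answer: ZQ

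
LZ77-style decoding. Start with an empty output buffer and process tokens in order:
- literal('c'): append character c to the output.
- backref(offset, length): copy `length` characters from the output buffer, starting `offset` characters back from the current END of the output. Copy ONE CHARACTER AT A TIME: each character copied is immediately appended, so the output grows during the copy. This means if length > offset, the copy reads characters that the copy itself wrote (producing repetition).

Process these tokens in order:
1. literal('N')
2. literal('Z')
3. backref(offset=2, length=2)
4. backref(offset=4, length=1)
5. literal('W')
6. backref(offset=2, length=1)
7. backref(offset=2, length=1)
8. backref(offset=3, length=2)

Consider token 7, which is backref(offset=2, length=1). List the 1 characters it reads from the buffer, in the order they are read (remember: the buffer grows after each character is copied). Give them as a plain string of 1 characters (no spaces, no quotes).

Answer: W

Derivation:
Token 1: literal('N'). Output: "N"
Token 2: literal('Z'). Output: "NZ"
Token 3: backref(off=2, len=2). Copied 'NZ' from pos 0. Output: "NZNZ"
Token 4: backref(off=4, len=1). Copied 'N' from pos 0. Output: "NZNZN"
Token 5: literal('W'). Output: "NZNZNW"
Token 6: backref(off=2, len=1). Copied 'N' from pos 4. Output: "NZNZNWN"
Token 7: backref(off=2, len=1). Buffer before: "NZNZNWN" (len 7)
  byte 1: read out[5]='W', append. Buffer now: "NZNZNWNW"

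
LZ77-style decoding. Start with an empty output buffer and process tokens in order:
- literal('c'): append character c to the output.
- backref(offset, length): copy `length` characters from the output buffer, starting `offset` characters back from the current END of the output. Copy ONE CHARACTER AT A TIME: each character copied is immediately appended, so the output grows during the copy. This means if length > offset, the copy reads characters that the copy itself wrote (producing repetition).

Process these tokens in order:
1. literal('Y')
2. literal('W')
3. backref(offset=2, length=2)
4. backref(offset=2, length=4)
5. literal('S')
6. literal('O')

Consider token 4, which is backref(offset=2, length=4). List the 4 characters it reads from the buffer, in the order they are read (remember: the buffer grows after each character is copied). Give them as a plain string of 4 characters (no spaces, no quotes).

Token 1: literal('Y'). Output: "Y"
Token 2: literal('W'). Output: "YW"
Token 3: backref(off=2, len=2). Copied 'YW' from pos 0. Output: "YWYW"
Token 4: backref(off=2, len=4). Buffer before: "YWYW" (len 4)
  byte 1: read out[2]='Y', append. Buffer now: "YWYWY"
  byte 2: read out[3]='W', append. Buffer now: "YWYWYW"
  byte 3: read out[4]='Y', append. Buffer now: "YWYWYWY"
  byte 4: read out[5]='W', append. Buffer now: "YWYWYWYW"

Answer: YWYW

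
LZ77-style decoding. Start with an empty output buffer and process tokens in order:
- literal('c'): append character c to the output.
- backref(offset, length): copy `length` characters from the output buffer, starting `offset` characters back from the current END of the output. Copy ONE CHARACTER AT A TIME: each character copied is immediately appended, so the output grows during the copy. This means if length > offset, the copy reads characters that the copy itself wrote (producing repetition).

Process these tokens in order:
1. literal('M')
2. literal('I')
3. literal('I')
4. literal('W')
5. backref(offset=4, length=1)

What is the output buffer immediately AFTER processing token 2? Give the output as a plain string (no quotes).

Token 1: literal('M'). Output: "M"
Token 2: literal('I'). Output: "MI"

Answer: MI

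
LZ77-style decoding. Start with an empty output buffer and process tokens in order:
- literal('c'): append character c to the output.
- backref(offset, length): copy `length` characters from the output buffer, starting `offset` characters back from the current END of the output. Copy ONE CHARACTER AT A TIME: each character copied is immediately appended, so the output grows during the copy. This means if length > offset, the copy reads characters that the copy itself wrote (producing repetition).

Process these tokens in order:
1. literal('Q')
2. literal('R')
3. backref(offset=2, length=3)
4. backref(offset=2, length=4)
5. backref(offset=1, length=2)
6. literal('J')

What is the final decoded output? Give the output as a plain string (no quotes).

Answer: QRQRQRQRQQQJ

Derivation:
Token 1: literal('Q'). Output: "Q"
Token 2: literal('R'). Output: "QR"
Token 3: backref(off=2, len=3) (overlapping!). Copied 'QRQ' from pos 0. Output: "QRQRQ"
Token 4: backref(off=2, len=4) (overlapping!). Copied 'RQRQ' from pos 3. Output: "QRQRQRQRQ"
Token 5: backref(off=1, len=2) (overlapping!). Copied 'QQ' from pos 8. Output: "QRQRQRQRQQQ"
Token 6: literal('J'). Output: "QRQRQRQRQQQJ"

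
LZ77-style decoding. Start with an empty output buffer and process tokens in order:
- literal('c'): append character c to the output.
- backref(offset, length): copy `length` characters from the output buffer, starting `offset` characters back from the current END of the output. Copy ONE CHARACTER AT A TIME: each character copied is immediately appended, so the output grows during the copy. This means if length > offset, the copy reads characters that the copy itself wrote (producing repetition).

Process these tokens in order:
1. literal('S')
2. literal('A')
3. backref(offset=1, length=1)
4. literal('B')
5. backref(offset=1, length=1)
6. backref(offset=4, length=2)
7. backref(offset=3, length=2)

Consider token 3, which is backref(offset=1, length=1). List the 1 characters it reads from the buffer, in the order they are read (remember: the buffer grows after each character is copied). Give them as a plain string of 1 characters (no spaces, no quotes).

Token 1: literal('S'). Output: "S"
Token 2: literal('A'). Output: "SA"
Token 3: backref(off=1, len=1). Buffer before: "SA" (len 2)
  byte 1: read out[1]='A', append. Buffer now: "SAA"

Answer: A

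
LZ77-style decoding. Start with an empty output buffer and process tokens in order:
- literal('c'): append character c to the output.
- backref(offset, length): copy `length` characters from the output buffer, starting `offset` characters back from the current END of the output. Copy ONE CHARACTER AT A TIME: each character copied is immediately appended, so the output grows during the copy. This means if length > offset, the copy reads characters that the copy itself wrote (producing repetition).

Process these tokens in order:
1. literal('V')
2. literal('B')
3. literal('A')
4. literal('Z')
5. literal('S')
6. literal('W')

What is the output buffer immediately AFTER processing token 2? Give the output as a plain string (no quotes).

Answer: VB

Derivation:
Token 1: literal('V'). Output: "V"
Token 2: literal('B'). Output: "VB"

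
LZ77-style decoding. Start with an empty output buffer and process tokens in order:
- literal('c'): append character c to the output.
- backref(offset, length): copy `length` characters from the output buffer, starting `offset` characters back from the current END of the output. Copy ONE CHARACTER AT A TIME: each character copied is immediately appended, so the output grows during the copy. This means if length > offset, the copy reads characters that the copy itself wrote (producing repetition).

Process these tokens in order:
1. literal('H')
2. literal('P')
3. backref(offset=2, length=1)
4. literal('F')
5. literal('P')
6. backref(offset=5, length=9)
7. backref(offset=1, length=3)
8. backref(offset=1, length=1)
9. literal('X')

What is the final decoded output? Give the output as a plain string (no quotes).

Token 1: literal('H'). Output: "H"
Token 2: literal('P'). Output: "HP"
Token 3: backref(off=2, len=1). Copied 'H' from pos 0. Output: "HPH"
Token 4: literal('F'). Output: "HPHF"
Token 5: literal('P'). Output: "HPHFP"
Token 6: backref(off=5, len=9) (overlapping!). Copied 'HPHFPHPHF' from pos 0. Output: "HPHFPHPHFPHPHF"
Token 7: backref(off=1, len=3) (overlapping!). Copied 'FFF' from pos 13. Output: "HPHFPHPHFPHPHFFFF"
Token 8: backref(off=1, len=1). Copied 'F' from pos 16. Output: "HPHFPHPHFPHPHFFFFF"
Token 9: literal('X'). Output: "HPHFPHPHFPHPHFFFFFX"

Answer: HPHFPHPHFPHPHFFFFFX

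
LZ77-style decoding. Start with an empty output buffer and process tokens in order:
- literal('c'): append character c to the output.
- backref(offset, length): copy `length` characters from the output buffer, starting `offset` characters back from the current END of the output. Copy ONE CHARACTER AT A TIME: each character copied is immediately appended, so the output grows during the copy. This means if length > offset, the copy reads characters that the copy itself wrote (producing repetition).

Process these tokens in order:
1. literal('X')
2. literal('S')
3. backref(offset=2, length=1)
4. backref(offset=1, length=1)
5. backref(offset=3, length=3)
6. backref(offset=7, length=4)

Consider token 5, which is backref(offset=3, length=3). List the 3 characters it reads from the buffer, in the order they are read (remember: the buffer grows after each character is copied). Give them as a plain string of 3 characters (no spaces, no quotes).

Answer: SXX

Derivation:
Token 1: literal('X'). Output: "X"
Token 2: literal('S'). Output: "XS"
Token 3: backref(off=2, len=1). Copied 'X' from pos 0. Output: "XSX"
Token 4: backref(off=1, len=1). Copied 'X' from pos 2. Output: "XSXX"
Token 5: backref(off=3, len=3). Buffer before: "XSXX" (len 4)
  byte 1: read out[1]='S', append. Buffer now: "XSXXS"
  byte 2: read out[2]='X', append. Buffer now: "XSXXSX"
  byte 3: read out[3]='X', append. Buffer now: "XSXXSXX"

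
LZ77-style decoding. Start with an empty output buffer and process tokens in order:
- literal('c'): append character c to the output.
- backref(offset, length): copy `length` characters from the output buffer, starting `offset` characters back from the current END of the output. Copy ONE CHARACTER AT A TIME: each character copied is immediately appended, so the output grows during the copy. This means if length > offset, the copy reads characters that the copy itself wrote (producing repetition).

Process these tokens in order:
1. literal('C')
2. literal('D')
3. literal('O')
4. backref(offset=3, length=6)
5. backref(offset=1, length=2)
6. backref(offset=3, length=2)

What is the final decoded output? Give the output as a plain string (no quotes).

Token 1: literal('C'). Output: "C"
Token 2: literal('D'). Output: "CD"
Token 3: literal('O'). Output: "CDO"
Token 4: backref(off=3, len=6) (overlapping!). Copied 'CDOCDO' from pos 0. Output: "CDOCDOCDO"
Token 5: backref(off=1, len=2) (overlapping!). Copied 'OO' from pos 8. Output: "CDOCDOCDOOO"
Token 6: backref(off=3, len=2). Copied 'OO' from pos 8. Output: "CDOCDOCDOOOOO"

Answer: CDOCDOCDOOOOO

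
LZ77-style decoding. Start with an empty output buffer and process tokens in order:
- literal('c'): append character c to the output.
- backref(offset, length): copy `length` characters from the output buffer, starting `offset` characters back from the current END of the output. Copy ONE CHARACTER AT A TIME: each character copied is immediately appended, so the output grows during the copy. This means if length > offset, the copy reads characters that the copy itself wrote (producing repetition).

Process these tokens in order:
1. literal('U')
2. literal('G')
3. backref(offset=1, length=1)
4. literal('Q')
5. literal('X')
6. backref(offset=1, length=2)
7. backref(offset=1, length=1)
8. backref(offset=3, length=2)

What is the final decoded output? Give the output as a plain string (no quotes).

Token 1: literal('U'). Output: "U"
Token 2: literal('G'). Output: "UG"
Token 3: backref(off=1, len=1). Copied 'G' from pos 1. Output: "UGG"
Token 4: literal('Q'). Output: "UGGQ"
Token 5: literal('X'). Output: "UGGQX"
Token 6: backref(off=1, len=2) (overlapping!). Copied 'XX' from pos 4. Output: "UGGQXXX"
Token 7: backref(off=1, len=1). Copied 'X' from pos 6. Output: "UGGQXXXX"
Token 8: backref(off=3, len=2). Copied 'XX' from pos 5. Output: "UGGQXXXXXX"

Answer: UGGQXXXXXX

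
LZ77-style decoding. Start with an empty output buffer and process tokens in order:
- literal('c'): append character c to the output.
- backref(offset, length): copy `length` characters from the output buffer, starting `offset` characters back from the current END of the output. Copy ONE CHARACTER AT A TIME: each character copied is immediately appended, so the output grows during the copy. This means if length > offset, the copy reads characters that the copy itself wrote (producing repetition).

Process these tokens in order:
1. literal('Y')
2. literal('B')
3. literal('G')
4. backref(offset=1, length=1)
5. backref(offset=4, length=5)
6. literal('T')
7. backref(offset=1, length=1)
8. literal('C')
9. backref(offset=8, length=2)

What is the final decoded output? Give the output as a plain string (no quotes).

Answer: YBGGYBGGYTTCYB

Derivation:
Token 1: literal('Y'). Output: "Y"
Token 2: literal('B'). Output: "YB"
Token 3: literal('G'). Output: "YBG"
Token 4: backref(off=1, len=1). Copied 'G' from pos 2. Output: "YBGG"
Token 5: backref(off=4, len=5) (overlapping!). Copied 'YBGGY' from pos 0. Output: "YBGGYBGGY"
Token 6: literal('T'). Output: "YBGGYBGGYT"
Token 7: backref(off=1, len=1). Copied 'T' from pos 9. Output: "YBGGYBGGYTT"
Token 8: literal('C'). Output: "YBGGYBGGYTTC"
Token 9: backref(off=8, len=2). Copied 'YB' from pos 4. Output: "YBGGYBGGYTTCYB"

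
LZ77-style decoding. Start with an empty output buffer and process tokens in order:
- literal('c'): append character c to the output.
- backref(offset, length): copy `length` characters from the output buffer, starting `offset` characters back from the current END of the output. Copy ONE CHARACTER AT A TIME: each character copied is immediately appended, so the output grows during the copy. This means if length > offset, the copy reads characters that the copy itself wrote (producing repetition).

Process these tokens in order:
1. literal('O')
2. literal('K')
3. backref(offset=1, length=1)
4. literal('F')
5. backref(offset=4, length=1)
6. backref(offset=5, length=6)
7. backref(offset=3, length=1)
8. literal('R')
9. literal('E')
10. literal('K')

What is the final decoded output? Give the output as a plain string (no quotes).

Answer: OKKFOOKKFOOFREK

Derivation:
Token 1: literal('O'). Output: "O"
Token 2: literal('K'). Output: "OK"
Token 3: backref(off=1, len=1). Copied 'K' from pos 1. Output: "OKK"
Token 4: literal('F'). Output: "OKKF"
Token 5: backref(off=4, len=1). Copied 'O' from pos 0. Output: "OKKFO"
Token 6: backref(off=5, len=6) (overlapping!). Copied 'OKKFOO' from pos 0. Output: "OKKFOOKKFOO"
Token 7: backref(off=3, len=1). Copied 'F' from pos 8. Output: "OKKFOOKKFOOF"
Token 8: literal('R'). Output: "OKKFOOKKFOOFR"
Token 9: literal('E'). Output: "OKKFOOKKFOOFRE"
Token 10: literal('K'). Output: "OKKFOOKKFOOFREK"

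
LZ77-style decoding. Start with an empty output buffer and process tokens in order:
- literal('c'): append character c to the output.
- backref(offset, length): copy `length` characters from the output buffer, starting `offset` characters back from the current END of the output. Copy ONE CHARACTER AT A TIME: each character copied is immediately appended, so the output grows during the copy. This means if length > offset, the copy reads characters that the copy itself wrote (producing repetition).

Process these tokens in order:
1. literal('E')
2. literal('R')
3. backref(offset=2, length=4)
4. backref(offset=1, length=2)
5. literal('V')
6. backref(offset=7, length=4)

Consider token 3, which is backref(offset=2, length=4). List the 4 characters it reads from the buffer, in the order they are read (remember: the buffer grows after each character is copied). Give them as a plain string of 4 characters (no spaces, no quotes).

Answer: ERER

Derivation:
Token 1: literal('E'). Output: "E"
Token 2: literal('R'). Output: "ER"
Token 3: backref(off=2, len=4). Buffer before: "ER" (len 2)
  byte 1: read out[0]='E', append. Buffer now: "ERE"
  byte 2: read out[1]='R', append. Buffer now: "ERER"
  byte 3: read out[2]='E', append. Buffer now: "ERERE"
  byte 4: read out[3]='R', append. Buffer now: "ERERER"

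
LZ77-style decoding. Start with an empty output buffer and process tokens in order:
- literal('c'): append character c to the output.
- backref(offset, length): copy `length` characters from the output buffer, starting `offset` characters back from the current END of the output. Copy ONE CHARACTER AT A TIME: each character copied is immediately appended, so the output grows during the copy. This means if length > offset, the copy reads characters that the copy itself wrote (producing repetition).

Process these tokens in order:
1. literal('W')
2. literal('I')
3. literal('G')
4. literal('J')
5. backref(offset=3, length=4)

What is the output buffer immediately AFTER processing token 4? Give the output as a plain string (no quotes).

Answer: WIGJ

Derivation:
Token 1: literal('W'). Output: "W"
Token 2: literal('I'). Output: "WI"
Token 3: literal('G'). Output: "WIG"
Token 4: literal('J'). Output: "WIGJ"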